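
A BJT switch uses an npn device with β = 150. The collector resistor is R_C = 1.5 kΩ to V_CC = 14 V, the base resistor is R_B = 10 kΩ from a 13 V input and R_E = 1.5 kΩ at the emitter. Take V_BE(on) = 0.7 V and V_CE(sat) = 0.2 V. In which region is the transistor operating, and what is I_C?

Assume active: I_B = (13 − 0.7)/(10 + 151×1.5) = 0.052 mA, I_C = β·I_B = 7.8 mA.
Then V_CE = 14 − 7.8×1.5 − 7.85×1.5 = -9.48 V < 0.2 V — the active assumption fails.
Re-solve with V_CE = 0.2 V. KCL at the emitter: V_E/R_E = (V_BB−0.7−V_E)/R_B + (V_CC−0.2−V_E)/R_C, giving V_E = 7.28 V.
I_C = (V_CC − 0.2 − V_E)/R_C = (13.8 − 7.28)/1.5 = 4.35 mA.
Check: I_B = (12.3 − 7.28)/10 = 0.502 mA, and β·I_B = 75.3 mA > I_C, confirming saturation.

saturation; I_C ≈ 4.3 mA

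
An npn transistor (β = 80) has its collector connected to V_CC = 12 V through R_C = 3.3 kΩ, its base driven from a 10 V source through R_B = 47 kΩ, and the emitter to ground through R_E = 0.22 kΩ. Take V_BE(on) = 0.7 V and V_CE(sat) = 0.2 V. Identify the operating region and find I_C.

Assume active: I_B = (10 − 0.7)/(47 + 81×0.22) = 0.143 mA, I_C = β·I_B = 11.5 mA.
Then V_CE = 12 − 11.5×3.3 − 11.6×0.22 = -28.4 V < 0.2 V — the active assumption fails.
Re-solve with V_CE = 0.2 V. KCL at the emitter: V_E/R_E = (V_BB−0.7−V_E)/R_B + (V_CC−0.2−V_E)/R_C, giving V_E = 0.775 V.
I_C = (V_CC − 0.2 − V_E)/R_C = (11.8 − 0.775)/3.3 = 3.34 mA.
Check: I_B = (9.3 − 0.775)/47 = 0.181 mA, and β·I_B = 14.5 mA > I_C, confirming saturation.

saturation; I_C ≈ 3.3 mA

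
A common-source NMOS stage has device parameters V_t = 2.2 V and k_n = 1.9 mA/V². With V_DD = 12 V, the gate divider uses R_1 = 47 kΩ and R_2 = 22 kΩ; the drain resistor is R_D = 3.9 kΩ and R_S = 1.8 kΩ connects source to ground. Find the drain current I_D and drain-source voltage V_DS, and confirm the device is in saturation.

I_D ≈ 0.5 mA, V_DS ≈ 9.1 V

V_G = V_DD·R_2/(R_1+R_2) = 12×22/69 = 3.83 V.
Assume saturation: I_D = (k_n/2)(V_GS − V_t)² with V_GS = V_G − I_D·R_S = 3.83 − 1.8·I_D.
Substituting gives 3.08·I_D² − 6.56·I_D + 2.51 = 0, with roots I_D = 0.5 or 1.63 mA.
The root I_D = 1.63 mA gives V_GS = 0.89 V ≤ V_t, so take I_D = 0.5 mA.
Then V_GS = 2.93 V and V_DS = V_DD − I_D(R_D+R_S) = 12 − 0.5×5.7 = 9.15 V.
Saturation requires V_DS ≥ V_GS − V_t = 0.726 V; 9.15 ≥ 0.726 ✓.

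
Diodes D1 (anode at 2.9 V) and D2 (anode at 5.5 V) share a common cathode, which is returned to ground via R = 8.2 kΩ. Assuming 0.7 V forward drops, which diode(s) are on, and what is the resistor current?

Assume both conduct. Then node N would need to be at both 2.9−0.7 = 2.2 V and 5.5−0.7 = 4.8 V, which is impossible.
Assume only D2 conducts: V_N = 5.5 − 0.7 = 4.8 V, so I_R = 4.8/8.2 = 0.585 mA.
Check D1: its anode-to-cathode voltage is 2.9 − 4.8 = -1.9 V < 0.7 V, so it is off. The assumption is consistent.

Only D2 conducts; I_R ≈ 0.59 mA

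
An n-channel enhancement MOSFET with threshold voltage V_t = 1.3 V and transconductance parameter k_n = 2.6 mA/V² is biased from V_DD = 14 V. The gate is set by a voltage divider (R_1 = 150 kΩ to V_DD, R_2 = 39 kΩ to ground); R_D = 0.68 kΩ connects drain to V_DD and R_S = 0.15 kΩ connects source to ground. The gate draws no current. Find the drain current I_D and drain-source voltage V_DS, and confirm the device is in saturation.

V_G = V_DD·R_2/(R_1+R_2) = 14×39/189 = 2.89 V.
Assume saturation: I_D = (k_n/2)(V_GS − V_t)² with V_GS = V_G − I_D·R_S = 2.89 − 0.15·I_D.
Substituting gives 0.0292·I_D² − 1.62·I_D + 3.28 = 0, with roots I_D = 2.11 or 53.3 mA.
The root I_D = 53.3 mA gives V_GS = -5.1 V ≤ V_t, so take I_D = 2.11 mA.
Then V_GS = 2.57 V and V_DS = V_DD − I_D(R_D+R_S) = 14 − 2.11×0.83 = 12.3 V.
Saturation requires V_DS ≥ V_GS − V_t = 1.27 V; 12.3 ≥ 1.27 ✓.

I_D ≈ 2.1 mA, V_DS ≈ 12 V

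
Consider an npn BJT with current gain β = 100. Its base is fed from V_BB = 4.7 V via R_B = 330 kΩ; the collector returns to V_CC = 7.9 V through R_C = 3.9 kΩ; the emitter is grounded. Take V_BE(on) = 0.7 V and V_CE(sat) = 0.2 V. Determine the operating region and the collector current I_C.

Assume active. Base-emitter loop: I_B = (V_BB − V_BE)/R_B = (4.7 − 0.7)/330 = 0.0121 mA.
I_C = β·I_B = 100×0.0121 = 1.21 mA.
V_CE = V_CC − I_C·R_C = 7.9 − 1.21×3.9 = 3.17 V > V_CE(sat), so the active-region assumption holds.

active; I_C ≈ 1.2 mA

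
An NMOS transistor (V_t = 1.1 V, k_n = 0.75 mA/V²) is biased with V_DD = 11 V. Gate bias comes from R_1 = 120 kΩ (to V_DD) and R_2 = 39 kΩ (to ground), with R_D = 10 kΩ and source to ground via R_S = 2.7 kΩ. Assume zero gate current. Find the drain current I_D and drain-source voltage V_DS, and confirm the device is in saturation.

I_D ≈ 0.27 mA, V_DS ≈ 7.5 V

V_G = V_DD·R_2/(R_1+R_2) = 11×39/159 = 2.7 V.
Assume saturation: I_D = (k_n/2)(V_GS − V_t)² with V_GS = V_G − I_D·R_S = 2.7 − 2.7·I_D.
Substituting gives 2.73·I_D² − 4.24·I_D + 0.958 = 0, with roots I_D = 0.275 or 1.27 mA.
The root I_D = 1.27 mA gives V_GS = -0.744 V ≤ V_t, so take I_D = 0.275 mA.
Then V_GS = 1.96 V and V_DS = V_DD − I_D(R_D+R_S) = 11 − 0.275×12.7 = 7.51 V.
Saturation requires V_DS ≥ V_GS − V_t = 0.856 V; 7.51 ≥ 0.856 ✓.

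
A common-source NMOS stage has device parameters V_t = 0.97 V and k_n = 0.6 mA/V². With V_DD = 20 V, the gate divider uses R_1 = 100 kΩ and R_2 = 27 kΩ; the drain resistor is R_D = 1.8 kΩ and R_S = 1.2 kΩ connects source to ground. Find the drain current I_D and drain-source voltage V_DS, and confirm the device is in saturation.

V_G = V_DD·R_2/(R_1+R_2) = 20×27/127 = 4.25 V.
Assume saturation: I_D = (k_n/2)(V_GS − V_t)² with V_GS = V_G − I_D·R_S = 4.25 − 1.2·I_D.
Substituting gives 0.432·I_D² − 3.36·I_D + 3.23 = 0, with roots I_D = 1.12 or 6.66 mA.
The root I_D = 6.66 mA gives V_GS = -3.74 V ≤ V_t, so take I_D = 1.12 mA.
Then V_GS = 2.9 V and V_DS = V_DD − I_D(R_D+R_S) = 20 − 1.12×3 = 16.6 V.
Saturation requires V_DS ≥ V_GS − V_t = 1.93 V; 16.6 ≥ 1.93 ✓.

I_D ≈ 1.1 mA, V_DS ≈ 17 V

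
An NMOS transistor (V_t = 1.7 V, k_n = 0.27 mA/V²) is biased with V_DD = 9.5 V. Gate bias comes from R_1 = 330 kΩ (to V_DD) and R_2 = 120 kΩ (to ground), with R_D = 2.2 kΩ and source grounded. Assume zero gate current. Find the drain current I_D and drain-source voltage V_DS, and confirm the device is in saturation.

V_G = V_DD·R_2/(R_1+R_2) = 9.5×120/450 = 2.53 V. With the source grounded, V_GS = V_G = 2.53 V.
Assume saturation: I_D = (k_n/2)(V_GS − V_t)² = (0.27/2)×(2.53 − 1.7)² = 0.135×0.833² = 0.0938 mA.
V_DS = V_DD − I_D·R_D = 9.5 − 0.0938×2.2 = 9.29 V.
Saturation requires V_DS ≥ V_GS − V_t = 0.833 V; 9.29 ≥ 0.833 ✓.

I_D ≈ 0.094 mA, V_DS ≈ 9.3 V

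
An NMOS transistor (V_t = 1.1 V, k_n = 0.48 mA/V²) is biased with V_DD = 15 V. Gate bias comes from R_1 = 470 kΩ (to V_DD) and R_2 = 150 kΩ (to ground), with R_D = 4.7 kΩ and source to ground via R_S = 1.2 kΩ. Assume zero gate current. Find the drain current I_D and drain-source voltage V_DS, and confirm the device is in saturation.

I_D ≈ 0.69 mA, V_DS ≈ 11 V

V_G = V_DD·R_2/(R_1+R_2) = 15×150/620 = 3.63 V.
Assume saturation: I_D = (k_n/2)(V_GS − V_t)² with V_GS = V_G − I_D·R_S = 3.63 − 1.2·I_D.
Substituting gives 0.346·I_D² − 2.46·I_D + 1.54 = 0, with roots I_D = 0.692 or 6.42 mA.
The root I_D = 6.42 mA gives V_GS = -4.07 V ≤ V_t, so take I_D = 0.692 mA.
Then V_GS = 2.8 V and V_DS = V_DD − I_D(R_D+R_S) = 15 − 0.692×5.9 = 10.9 V.
Saturation requires V_DS ≥ V_GS − V_t = 1.7 V; 10.9 ≥ 1.7 ✓.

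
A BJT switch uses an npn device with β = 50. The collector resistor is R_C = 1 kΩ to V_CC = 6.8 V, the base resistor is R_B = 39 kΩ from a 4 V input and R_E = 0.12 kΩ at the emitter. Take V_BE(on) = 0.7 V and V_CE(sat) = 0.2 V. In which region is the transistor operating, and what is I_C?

active; I_C ≈ 3.7 mA

Assume active. Base-emitter loop: I_B = (V_BB − V_BE)/(R_B + (β+1)R_E) = (4 − 0.7)/(39 + 51×0.12) = 0.0731 mA.
I_C = β·I_B = 50×0.0731 = 3.66 mA.
V_CE = V_CC − I_C·R_C − I_E·R_E = 6.8 − 3.66×1 − 3.73×0.12 = 2.7 V > V_CE(sat), so the active-region assumption holds.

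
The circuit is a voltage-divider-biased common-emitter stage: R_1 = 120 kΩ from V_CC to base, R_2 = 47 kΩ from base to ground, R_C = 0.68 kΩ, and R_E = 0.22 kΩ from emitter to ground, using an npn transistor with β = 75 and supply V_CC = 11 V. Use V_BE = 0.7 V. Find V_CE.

V_CE ≈ 7.8 V

Thevenize the base divider: V_Th = V_CC·R_2/(R_1+R_2) = 11×47/167 = 3.1 V, R_Th = R_1‖R_2 = 33.8 kΩ.
Base-emitter loop: V_Th = I_B·R_Th + V_BE + (β+1)I_B·R_E, so I_B = (3.1 − 0.7) / (33.8 + 76×0.22) = 0.0474 mA.
I_C = β·I_B = 75×0.0474 = 3.56 mA, and I_E = (β+1)I_B = 3.61 mA.
V_CE = V_CC − I_C·R_C − I_E·R_E = 11 − 3.56×0.68 − 3.61×0.22 = 7.79 V.
V_CE = 7.79 V > 0.2 V confirms active-region operation.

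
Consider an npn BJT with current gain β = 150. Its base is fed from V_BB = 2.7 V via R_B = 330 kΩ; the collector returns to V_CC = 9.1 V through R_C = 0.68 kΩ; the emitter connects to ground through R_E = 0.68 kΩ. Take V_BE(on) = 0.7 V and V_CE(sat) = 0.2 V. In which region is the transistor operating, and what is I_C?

Assume active. Base-emitter loop: I_B = (V_BB − V_BE)/(R_B + (β+1)R_E) = (2.7 − 0.7)/(330 + 151×0.68) = 0.00462 mA.
I_C = β·I_B = 150×0.00462 = 0.693 mA.
V_CE = V_CC − I_C·R_C − I_E·R_E = 9.1 − 0.693×0.68 − 0.698×0.68 = 8.15 V > V_CE(sat), so the active-region assumption holds.

active; I_C ≈ 0.69 mA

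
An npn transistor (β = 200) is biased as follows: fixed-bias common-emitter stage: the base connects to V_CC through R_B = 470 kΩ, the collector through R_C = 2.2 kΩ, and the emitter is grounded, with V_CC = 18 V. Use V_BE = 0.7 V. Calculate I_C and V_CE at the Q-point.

I_C ≈ 7.4 mA, V_CE ≈ 1.8 V

Base loop: V_CC = I_B·R_B + V_BE, so I_B = (18 − 0.7)/470 kΩ = 0.0368 mA.
In the active region I_C = β·I_B = 200 × 0.0368 = 7.36 mA.
Collector loop: V_CE = V_CC − I_C·R_C = 18 − 7.36×2.2 = 1.8 V.
Since V_CE = 1.8 V > V_CE(sat) ≈ 0.2 V, the transistor is in the active region as assumed.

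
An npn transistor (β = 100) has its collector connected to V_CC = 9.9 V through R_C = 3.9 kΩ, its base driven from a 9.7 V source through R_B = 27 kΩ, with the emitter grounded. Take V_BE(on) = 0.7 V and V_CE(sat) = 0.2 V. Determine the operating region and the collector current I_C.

saturation; I_C ≈ 2.5 mA

Assume active: I_B = (9.7 − 0.7)/27 = 0.333 mA, giving I_C = β·I_B = 33.3 mA.
But then V_CE = 9.9 − 33.3×3.9 = -120 V < V_CE(sat) = 0.2 V — impossible in the active region.
So the transistor is saturated. With V_CE = 0.2 V, I_C = (V_CC − 0.2)/R_C = 9.7/3.9 = 2.49 mA.
Check: β·I_B = 33.3 mA > I_C = 2.49 mA, confirming saturation.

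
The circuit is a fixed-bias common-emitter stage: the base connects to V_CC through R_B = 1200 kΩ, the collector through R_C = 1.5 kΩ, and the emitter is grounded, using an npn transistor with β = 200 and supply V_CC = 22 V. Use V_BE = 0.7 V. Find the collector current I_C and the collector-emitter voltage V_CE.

Base loop: V_CC = I_B·R_B + V_BE, so I_B = (22 − 0.7)/1200 kΩ = 0.0178 mA.
In the active region I_C = β·I_B = 200 × 0.0178 = 3.55 mA.
Collector loop: V_CE = V_CC − I_C·R_C = 22 − 3.55×1.5 = 16.7 V.
Since V_CE = 16.7 V > V_CE(sat) ≈ 0.2 V, the transistor is in the active region as assumed.

I_C ≈ 3.6 mA, V_CE ≈ 17 V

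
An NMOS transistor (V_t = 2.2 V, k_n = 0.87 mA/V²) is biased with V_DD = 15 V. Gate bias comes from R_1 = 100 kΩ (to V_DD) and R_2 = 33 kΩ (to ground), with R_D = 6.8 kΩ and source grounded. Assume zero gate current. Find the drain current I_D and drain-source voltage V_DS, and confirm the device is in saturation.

I_D ≈ 1 mA, V_DS ≈ 8.1 V

V_G = V_DD·R_2/(R_1+R_2) = 15×33/133 = 3.72 V. With the source grounded, V_GS = V_G = 3.72 V.
Assume saturation: I_D = (k_n/2)(V_GS − V_t)² = (0.87/2)×(3.72 − 2.2)² = 0.435×1.52² = 1.01 mA.
V_DS = V_DD − I_D·R_D = 15 − 1.01×6.8 = 8.15 V.
Saturation requires V_DS ≥ V_GS − V_t = 1.52 V; 8.15 ≥ 1.52 ✓.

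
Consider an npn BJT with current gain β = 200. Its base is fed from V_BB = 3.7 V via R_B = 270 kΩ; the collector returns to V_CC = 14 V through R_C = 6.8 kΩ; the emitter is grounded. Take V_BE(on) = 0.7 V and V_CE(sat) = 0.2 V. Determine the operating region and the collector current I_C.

saturation; I_C ≈ 2 mA

Assume active: I_B = (3.7 − 0.7)/270 = 0.0111 mA, giving I_C = β·I_B = 2.22 mA.
But then V_CE = 14 − 2.22×6.8 = -1.11 V < V_CE(sat) = 0.2 V — impossible in the active region.
So the transistor is saturated. With V_CE = 0.2 V, I_C = (V_CC − 0.2)/R_C = 13.8/6.8 = 2.03 mA.
Check: β·I_B = 2.22 mA > I_C = 2.03 mA, confirming saturation.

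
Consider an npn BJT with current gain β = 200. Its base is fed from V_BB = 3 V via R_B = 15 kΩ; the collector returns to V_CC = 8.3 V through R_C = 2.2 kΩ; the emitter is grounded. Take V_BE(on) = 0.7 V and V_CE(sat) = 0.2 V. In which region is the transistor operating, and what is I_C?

saturation; I_C ≈ 3.7 mA

Assume active: I_B = (3 − 0.7)/15 = 0.153 mA, giving I_C = β·I_B = 30.7 mA.
But then V_CE = 8.3 − 30.7×2.2 = -59.2 V < V_CE(sat) = 0.2 V — impossible in the active region.
So the transistor is saturated. With V_CE = 0.2 V, I_C = (V_CC − 0.2)/R_C = 8.1/2.2 = 3.68 mA.
Check: β·I_B = 30.7 mA > I_C = 3.68 mA, confirming saturation.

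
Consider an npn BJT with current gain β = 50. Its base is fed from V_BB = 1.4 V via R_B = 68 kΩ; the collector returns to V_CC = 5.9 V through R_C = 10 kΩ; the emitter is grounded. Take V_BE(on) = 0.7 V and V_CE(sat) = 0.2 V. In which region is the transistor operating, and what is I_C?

Assume active. Base-emitter loop: I_B = (V_BB − V_BE)/R_B = (1.4 − 0.7)/68 = 0.0103 mA.
I_C = β·I_B = 50×0.0103 = 0.515 mA.
V_CE = V_CC − I_C·R_C = 5.9 − 0.515×10 = 0.753 V > V_CE(sat), so the active-region assumption holds.

active; I_C ≈ 0.51 mA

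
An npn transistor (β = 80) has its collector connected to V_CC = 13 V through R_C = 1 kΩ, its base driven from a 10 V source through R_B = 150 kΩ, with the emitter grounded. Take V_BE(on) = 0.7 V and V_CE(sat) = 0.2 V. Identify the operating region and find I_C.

Assume active. Base-emitter loop: I_B = (V_BB − V_BE)/R_B = (10 − 0.7)/150 = 0.062 mA.
I_C = β·I_B = 80×0.062 = 4.96 mA.
V_CE = V_CC − I_C·R_C = 13 − 4.96×1 = 8.04 V > V_CE(sat), so the active-region assumption holds.

active; I_C ≈ 5 mA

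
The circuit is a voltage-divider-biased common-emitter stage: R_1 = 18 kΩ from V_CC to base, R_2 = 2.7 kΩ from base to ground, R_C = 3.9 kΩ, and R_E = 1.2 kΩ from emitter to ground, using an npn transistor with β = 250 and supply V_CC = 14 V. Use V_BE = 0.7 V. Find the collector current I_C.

Thevenize the base divider: V_Th = V_CC·R_2/(R_1+R_2) = 14×2.7/20.7 = 1.83 V, R_Th = R_1‖R_2 = 2.35 kΩ.
Base-emitter loop: V_Th = I_B·R_Th + V_BE + (β+1)I_B·R_E, so I_B = (1.83 − 0.7) / (2.35 + 251×1.2) = 0.00371 mA.
I_C = β·I_B = 250×0.00371 = 0.927 mA, and I_E = (β+1)I_B = 0.931 mA.
V_CE = V_CC − I_C·R_C − I_E·R_E = 14 − 0.927×3.9 − 0.931×1.2 = 9.27 V.
V_CE = 9.27 V > 0.2 V confirms active-region operation.

I_C ≈ 0.93 mA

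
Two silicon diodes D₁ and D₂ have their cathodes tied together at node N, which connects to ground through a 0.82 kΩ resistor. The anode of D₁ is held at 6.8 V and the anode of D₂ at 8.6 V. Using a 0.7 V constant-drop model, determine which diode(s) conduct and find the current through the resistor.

Only D₂ conducts; I_R ≈ 9.6 mA

Assume both conduct. Then node N would need to be at both 6.8−0.7 = 6.1 V and 8.6−0.7 = 7.9 V, which is impossible.
Assume only D₂ conducts: V_N = 8.6 − 0.7 = 7.9 V, so I_R = 7.9/0.82 = 9.63 mA.
Check D₁: its anode-to-cathode voltage is 6.8 − 7.9 = -1.1 V < 0.7 V, so it is off. The assumption is consistent.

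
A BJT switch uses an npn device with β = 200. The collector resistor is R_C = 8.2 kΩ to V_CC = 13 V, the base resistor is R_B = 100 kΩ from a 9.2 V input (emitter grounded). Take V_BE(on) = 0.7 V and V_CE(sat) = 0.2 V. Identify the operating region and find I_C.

saturation; I_C ≈ 1.6 mA

Assume active: I_B = (9.2 − 0.7)/100 = 0.085 mA, giving I_C = β·I_B = 17 mA.
But then V_CE = 13 − 17×8.2 = -126 V < V_CE(sat) = 0.2 V — impossible in the active region.
So the transistor is saturated. With V_CE = 0.2 V, I_C = (V_CC − 0.2)/R_C = 12.8/8.2 = 1.56 mA.
Check: β·I_B = 17 mA > I_C = 1.56 mA, confirming saturation.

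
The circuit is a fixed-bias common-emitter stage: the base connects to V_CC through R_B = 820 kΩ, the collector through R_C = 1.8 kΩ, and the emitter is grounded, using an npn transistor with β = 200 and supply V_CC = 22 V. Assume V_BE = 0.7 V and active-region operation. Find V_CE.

Base loop: V_CC = I_B·R_B + V_BE, so I_B = (22 − 0.7)/820 kΩ = 0.026 mA.
In the active region I_C = β·I_B = 200 × 0.026 = 5.2 mA.
Collector loop: V_CE = V_CC − I_C·R_C = 22 − 5.2×1.8 = 12.6 V.
Since V_CE = 12.6 V > V_CE(sat) ≈ 0.2 V, the transistor is in the active region as assumed.

V_CE ≈ 13 V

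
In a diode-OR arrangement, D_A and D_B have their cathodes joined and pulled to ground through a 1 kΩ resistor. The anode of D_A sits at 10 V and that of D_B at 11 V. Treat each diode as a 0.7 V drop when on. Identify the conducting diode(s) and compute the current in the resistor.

Assume both conduct. Then node N would need to be at both 10−0.7 = 9.3 V and 11−0.7 = 10.3 V, which is impossible.
Assume only D_B conducts: V_N = 11 − 0.7 = 10.3 V, so I_R = 10.3/1 = 10.3 mA.
Check D_A: its anode-to-cathode voltage is 10 − 10.3 = -0.3 V < 0.7 V, so it is off. The assumption is consistent.

Only D_B conducts; I_R ≈ 10 mA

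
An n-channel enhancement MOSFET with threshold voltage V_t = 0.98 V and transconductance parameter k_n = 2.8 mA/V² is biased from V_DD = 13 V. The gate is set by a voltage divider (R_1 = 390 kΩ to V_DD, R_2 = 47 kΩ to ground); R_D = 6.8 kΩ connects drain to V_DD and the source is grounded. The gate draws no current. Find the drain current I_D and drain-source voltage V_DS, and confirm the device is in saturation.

V_G = V_DD·R_2/(R_1+R_2) = 13×47/437 = 1.4 V. With the source grounded, V_GS = V_G = 1.4 V.
Assume saturation: I_D = (k_n/2)(V_GS − V_t)² = (2.8/2)×(1.4 − 0.98)² = 1.4×0.418² = 0.245 mA.
V_DS = V_DD − I_D·R_D = 13 − 0.245×6.8 = 11.3 V.
Saturation requires V_DS ≥ V_GS − V_t = 0.418 V; 11.3 ≥ 0.418 ✓.

I_D ≈ 0.24 mA, V_DS ≈ 11 V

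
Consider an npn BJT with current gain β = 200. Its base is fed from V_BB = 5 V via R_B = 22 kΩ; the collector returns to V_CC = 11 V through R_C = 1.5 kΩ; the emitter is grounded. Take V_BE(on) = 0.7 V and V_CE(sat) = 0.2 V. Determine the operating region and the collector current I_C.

Assume active: I_B = (5 − 0.7)/22 = 0.195 mA, giving I_C = β·I_B = 39.1 mA.
But then V_CE = 11 − 39.1×1.5 = -47.6 V < V_CE(sat) = 0.2 V — impossible in the active region.
So the transistor is saturated. With V_CE = 0.2 V, I_C = (V_CC − 0.2)/R_C = 10.8/1.5 = 7.2 mA.
Check: β·I_B = 39.1 mA > I_C = 7.2 mA, confirming saturation.

saturation; I_C ≈ 7.2 mA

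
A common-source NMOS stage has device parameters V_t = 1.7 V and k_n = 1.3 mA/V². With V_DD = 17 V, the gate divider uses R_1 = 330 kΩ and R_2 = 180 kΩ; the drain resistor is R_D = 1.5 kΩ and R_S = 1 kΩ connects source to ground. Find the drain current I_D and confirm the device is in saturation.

V_G = V_DD·R_2/(R_1+R_2) = 17×180/510 = 6 V.
Assume saturation: I_D = (k_n/2)(V_GS − V_t)² with V_GS = V_G − I_D·R_S = 6 − 1·I_D.
Substituting gives 0.65·I_D² − 6.59·I_D + 12 = 0, with roots I_D = 2.38 or 7.75 mA.
The root I_D = 7.75 mA gives V_GS = -1.75 V ≤ V_t, so take I_D = 2.38 mA.
Then V_GS = 3.62 V and V_DS = V_DD − I_D(R_D+R_S) = 17 − 2.38×2.5 = 11 V.
Saturation requires V_DS ≥ V_GS − V_t = 1.92 V; 11 ≥ 1.92 ✓.

I_D ≈ 2.4 mA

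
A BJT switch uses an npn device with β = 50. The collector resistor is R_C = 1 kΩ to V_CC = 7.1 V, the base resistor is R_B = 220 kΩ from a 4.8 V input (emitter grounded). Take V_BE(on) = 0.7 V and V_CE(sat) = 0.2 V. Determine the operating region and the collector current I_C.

active; I_C ≈ 0.93 mA

Assume active. Base-emitter loop: I_B = (V_BB − V_BE)/R_B = (4.8 − 0.7)/220 = 0.0186 mA.
I_C = β·I_B = 50×0.0186 = 0.932 mA.
V_CE = V_CC − I_C·R_C = 7.1 − 0.932×1 = 6.17 V > V_CE(sat), so the active-region assumption holds.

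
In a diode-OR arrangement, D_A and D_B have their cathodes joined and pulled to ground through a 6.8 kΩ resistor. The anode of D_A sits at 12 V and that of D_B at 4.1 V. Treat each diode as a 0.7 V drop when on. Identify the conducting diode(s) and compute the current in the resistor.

Assume both conduct. Then node N would need to be at both 12−0.7 = 11.3 V and 4.1−0.7 = 3.4 V, which is impossible.
Assume only D_A conducts: V_N = 12 − 0.7 = 11.3 V, so I_R = 11.3/6.8 = 1.66 mA.
Check D_B: its anode-to-cathode voltage is 4.1 − 11.3 = -7.2 V < 0.7 V, so it is off. The assumption is consistent.

Only D_A conducts; I_R ≈ 1.7 mA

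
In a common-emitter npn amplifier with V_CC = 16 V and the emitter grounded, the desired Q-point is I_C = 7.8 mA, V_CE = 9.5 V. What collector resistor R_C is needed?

Collector loop: V_CC = I_C·R_C + V_CE.
R_C = (V_CC − V_CE)/I_C = (16 − 9.5)/7.8 = 0.833 kΩ.

R_C ≈ 0.83 kΩ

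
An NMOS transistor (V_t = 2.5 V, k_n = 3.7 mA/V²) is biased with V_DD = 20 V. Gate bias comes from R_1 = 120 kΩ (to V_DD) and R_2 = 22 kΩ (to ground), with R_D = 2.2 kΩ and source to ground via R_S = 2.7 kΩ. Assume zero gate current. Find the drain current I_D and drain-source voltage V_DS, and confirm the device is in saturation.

V_G = V_DD·R_2/(R_1+R_2) = 20×22/142 = 3.1 V.
Assume saturation: I_D = (k_n/2)(V_GS − V_t)² with V_GS = V_G − I_D·R_S = 3.1 − 2.7·I_D.
Substituting gives 13.5·I_D² − 6.98·I_D + 0.663 = 0, with roots I_D = 0.125 or 0.392 mA.
The root I_D = 0.392 mA gives V_GS = 2.04 V ≤ V_t, so take I_D = 0.125 mA.
Then V_GS = 2.76 V and V_DS = V_DD − I_D(R_D+R_S) = 20 − 0.125×4.9 = 19.4 V.
Saturation requires V_DS ≥ V_GS − V_t = 0.26 V; 19.4 ≥ 0.26 ✓.

I_D ≈ 0.13 mA, V_DS ≈ 19 V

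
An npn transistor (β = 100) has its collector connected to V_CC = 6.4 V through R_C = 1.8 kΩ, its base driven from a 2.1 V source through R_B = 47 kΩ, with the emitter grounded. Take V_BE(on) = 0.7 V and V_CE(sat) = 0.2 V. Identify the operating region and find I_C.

active; I_C ≈ 3 mA

Assume active. Base-emitter loop: I_B = (V_BB − V_BE)/R_B = (2.1 − 0.7)/47 = 0.0298 mA.
I_C = β·I_B = 100×0.0298 = 2.98 mA.
V_CE = V_CC − I_C·R_C = 6.4 − 2.98×1.8 = 1.04 V > V_CE(sat), so the active-region assumption holds.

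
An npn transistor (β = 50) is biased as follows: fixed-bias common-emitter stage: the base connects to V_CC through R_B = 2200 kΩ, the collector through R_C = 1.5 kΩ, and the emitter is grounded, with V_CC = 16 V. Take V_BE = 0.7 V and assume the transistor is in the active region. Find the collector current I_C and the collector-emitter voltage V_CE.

Base loop: V_CC = I_B·R_B + V_BE, so I_B = (16 − 0.7)/2200 kΩ = 0.00695 mA.
In the active region I_C = β·I_B = 50 × 0.00695 = 0.348 mA.
Collector loop: V_CE = V_CC − I_C·R_C = 16 − 0.348×1.5 = 15.5 V.
Since V_CE = 15.5 V > V_CE(sat) ≈ 0.2 V, the transistor is in the active region as assumed.

I_C ≈ 0.35 mA, V_CE ≈ 15 V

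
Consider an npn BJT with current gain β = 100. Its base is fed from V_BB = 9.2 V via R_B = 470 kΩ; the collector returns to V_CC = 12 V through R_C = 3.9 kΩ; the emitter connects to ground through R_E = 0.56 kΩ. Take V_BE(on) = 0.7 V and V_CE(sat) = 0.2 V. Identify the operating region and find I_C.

active; I_C ≈ 1.6 mA

Assume active. Base-emitter loop: I_B = (V_BB − V_BE)/(R_B + (β+1)R_E) = (9.2 − 0.7)/(470 + 101×0.56) = 0.0161 mA.
I_C = β·I_B = 100×0.0161 = 1.61 mA.
V_CE = V_CC − I_C·R_C − I_E·R_E = 12 − 1.61×3.9 − 1.63×0.56 = 4.79 V > V_CE(sat), so the active-region assumption holds.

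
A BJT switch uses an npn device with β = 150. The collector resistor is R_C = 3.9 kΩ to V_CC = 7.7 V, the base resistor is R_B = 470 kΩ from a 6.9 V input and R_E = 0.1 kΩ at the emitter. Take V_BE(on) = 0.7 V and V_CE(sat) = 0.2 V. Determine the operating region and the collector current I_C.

Assume active: I_B = (6.9 − 0.7)/(470 + 151×0.1) = 0.0128 mA, I_C = β·I_B = 1.92 mA.
Then V_CE = 7.7 − 1.92×3.9 − 1.93×0.1 = 0.0302 V < 0.2 V — the active assumption fails.
Re-solve with V_CE = 0.2 V. KCL at the emitter: V_E/R_E = (V_BB−0.7−V_E)/R_B + (V_CC−0.2−V_E)/R_C, giving V_E = 0.189 V.
I_C = (V_CC − 0.2 − V_E)/R_C = (7.5 − 0.189)/3.9 = 1.87 mA.
Check: I_B = (6.2 − 0.189)/470 = 0.0128 mA, and β·I_B = 1.92 mA > I_C, confirming saturation.

saturation; I_C ≈ 1.9 mA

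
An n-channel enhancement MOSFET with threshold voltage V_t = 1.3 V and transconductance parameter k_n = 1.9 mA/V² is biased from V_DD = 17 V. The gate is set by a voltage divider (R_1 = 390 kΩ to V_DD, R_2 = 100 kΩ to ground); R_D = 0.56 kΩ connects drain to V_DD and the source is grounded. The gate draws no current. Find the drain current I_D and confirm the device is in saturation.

I_D ≈ 4.5 mA

V_G = V_DD·R_2/(R_1+R_2) = 17×100/490 = 3.47 V. With the source grounded, V_GS = V_G = 3.47 V.
Assume saturation: I_D = (k_n/2)(V_GS − V_t)² = (1.9/2)×(3.47 − 1.3)² = 0.95×2.17² = 4.47 mA.
V_DS = V_DD − I_D·R_D = 17 − 4.47×0.56 = 14.5 V.
Saturation requires V_DS ≥ V_GS − V_t = 2.17 V; 14.5 ≥ 2.17 ✓.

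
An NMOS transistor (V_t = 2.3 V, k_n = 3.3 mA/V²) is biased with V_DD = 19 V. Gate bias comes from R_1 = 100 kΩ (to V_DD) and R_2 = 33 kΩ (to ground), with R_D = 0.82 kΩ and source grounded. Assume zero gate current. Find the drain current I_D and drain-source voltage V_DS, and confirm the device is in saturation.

I_D ≈ 9.6 mA, V_DS ≈ 11 V

V_G = V_DD·R_2/(R_1+R_2) = 19×33/133 = 4.71 V. With the source grounded, V_GS = V_G = 4.71 V.
Assume saturation: I_D = (k_n/2)(V_GS − V_t)² = (3.3/2)×(4.71 − 2.3)² = 1.65×2.41² = 9.62 mA.
V_DS = V_DD − I_D·R_D = 19 − 9.62×0.82 = 11.1 V.
Saturation requires V_DS ≥ V_GS − V_t = 2.41 V; 11.1 ≥ 2.41 ✓.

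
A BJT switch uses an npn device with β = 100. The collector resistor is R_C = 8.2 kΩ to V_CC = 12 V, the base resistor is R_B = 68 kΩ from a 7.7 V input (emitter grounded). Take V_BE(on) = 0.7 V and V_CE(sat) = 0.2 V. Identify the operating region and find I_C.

Assume active: I_B = (7.7 − 0.7)/68 = 0.103 mA, giving I_C = β·I_B = 10.3 mA.
But then V_CE = 12 − 10.3×8.2 = -72.4 V < V_CE(sat) = 0.2 V — impossible in the active region.
So the transistor is saturated. With V_CE = 0.2 V, I_C = (V_CC − 0.2)/R_C = 11.8/8.2 = 1.44 mA.
Check: β·I_B = 10.3 mA > I_C = 1.44 mA, confirming saturation.

saturation; I_C ≈ 1.4 mA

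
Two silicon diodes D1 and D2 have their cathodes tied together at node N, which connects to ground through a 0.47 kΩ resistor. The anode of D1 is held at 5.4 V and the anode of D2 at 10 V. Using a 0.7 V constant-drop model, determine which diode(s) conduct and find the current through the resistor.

Assume both conduct. Then node N would need to be at both 5.4−0.7 = 4.7 V and 10−0.7 = 9.3 V, which is impossible.
Assume only D2 conducts: V_N = 10 − 0.7 = 9.3 V, so I_R = 9.3/0.47 = 19.8 mA.
Check D1: its anode-to-cathode voltage is 5.4 − 9.3 = -3.9 V < 0.7 V, so it is off. The assumption is consistent.

Only D2 conducts; I_R ≈ 20 mA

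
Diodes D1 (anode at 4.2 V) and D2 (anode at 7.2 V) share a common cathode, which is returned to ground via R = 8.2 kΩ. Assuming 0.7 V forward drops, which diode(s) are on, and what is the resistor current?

Only D2 conducts; I_R ≈ 0.79 mA

Assume both conduct. Then node N would need to be at both 4.2−0.7 = 3.5 V and 7.2−0.7 = 6.5 V, which is impossible.
Assume only D2 conducts: V_N = 7.2 − 0.7 = 6.5 V, so I_R = 6.5/8.2 = 0.793 mA.
Check D1: its anode-to-cathode voltage is 4.2 − 6.5 = -2.3 V < 0.7 V, so it is off. The assumption is consistent.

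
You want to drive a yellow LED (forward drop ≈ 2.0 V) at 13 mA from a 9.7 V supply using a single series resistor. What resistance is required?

The resistor drops V_S − V_D = 9.7 − 2.0 = 7.7 V at 13 mA.
R = 7.7 V / 13 mA = 0.592 kΩ.

R ≈ 0.59 kΩ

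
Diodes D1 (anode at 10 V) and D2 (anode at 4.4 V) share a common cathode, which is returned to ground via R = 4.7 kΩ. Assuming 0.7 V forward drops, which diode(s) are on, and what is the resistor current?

Only D1 conducts; I_R ≈ 2 mA

Assume both conduct. Then node N would need to be at both 10−0.7 = 9.3 V and 4.4−0.7 = 3.7 V, which is impossible.
Assume only D1 conducts: V_N = 10 − 0.7 = 9.3 V, so I_R = 9.3/4.7 = 1.98 mA.
Check D2: its anode-to-cathode voltage is 4.4 − 9.3 = -4.9 V < 0.7 V, so it is off. The assumption is consistent.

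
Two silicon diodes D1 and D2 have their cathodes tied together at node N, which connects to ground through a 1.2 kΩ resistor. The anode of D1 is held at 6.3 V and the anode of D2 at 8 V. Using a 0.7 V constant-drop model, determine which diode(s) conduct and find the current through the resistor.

Only D2 conducts; I_R ≈ 6.1 mA

Assume both conduct. Then node N would need to be at both 6.3−0.7 = 5.6 V and 8−0.7 = 7.3 V, which is impossible.
Assume only D2 conducts: V_N = 8 − 0.7 = 7.3 V, so I_R = 7.3/1.2 = 6.08 mA.
Check D1: its anode-to-cathode voltage is 6.3 − 7.3 = -1 V < 0.7 V, so it is off. The assumption is consistent.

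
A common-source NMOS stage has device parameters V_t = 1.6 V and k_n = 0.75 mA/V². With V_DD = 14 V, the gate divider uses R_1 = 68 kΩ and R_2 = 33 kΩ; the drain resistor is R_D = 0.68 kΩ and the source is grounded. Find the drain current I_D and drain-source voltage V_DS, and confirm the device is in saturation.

I_D ≈ 3.3 mA, V_DS ≈ 12 V

V_G = V_DD·R_2/(R_1+R_2) = 14×33/101 = 4.57 V. With the source grounded, V_GS = V_G = 4.57 V.
Assume saturation: I_D = (k_n/2)(V_GS − V_t)² = (0.75/2)×(4.57 − 1.6)² = 0.375×2.97² = 3.32 mA.
V_DS = V_DD − I_D·R_D = 14 − 3.32×0.68 = 11.7 V.
Saturation requires V_DS ≥ V_GS − V_t = 2.97 V; 11.7 ≥ 2.97 ✓.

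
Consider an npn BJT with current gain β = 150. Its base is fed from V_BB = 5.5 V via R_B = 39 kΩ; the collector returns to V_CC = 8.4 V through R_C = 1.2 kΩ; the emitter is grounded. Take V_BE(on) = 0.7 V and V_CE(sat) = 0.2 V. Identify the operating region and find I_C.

Assume active: I_B = (5.5 − 0.7)/39 = 0.123 mA, giving I_C = β·I_B = 18.5 mA.
But then V_CE = 8.4 − 18.5×1.2 = -13.8 V < V_CE(sat) = 0.2 V — impossible in the active region.
So the transistor is saturated. With V_CE = 0.2 V, I_C = (V_CC − 0.2)/R_C = 8.2/1.2 = 6.83 mA.
Check: β·I_B = 18.5 mA > I_C = 6.83 mA, confirming saturation.

saturation; I_C ≈ 6.8 mA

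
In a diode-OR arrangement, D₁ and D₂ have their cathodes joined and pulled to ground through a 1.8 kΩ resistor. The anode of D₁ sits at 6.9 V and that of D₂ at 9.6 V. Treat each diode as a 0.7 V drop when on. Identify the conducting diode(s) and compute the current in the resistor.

Assume both conduct. Then node N would need to be at both 6.9−0.7 = 6.2 V and 9.6−0.7 = 8.9 V, which is impossible.
Assume only D₂ conducts: V_N = 9.6 − 0.7 = 8.9 V, so I_R = 8.9/1.8 = 4.94 mA.
Check D₁: its anode-to-cathode voltage is 6.9 − 8.9 = -2 V < 0.7 V, so it is off. The assumption is consistent.

Only D₂ conducts; I_R ≈ 4.9 mA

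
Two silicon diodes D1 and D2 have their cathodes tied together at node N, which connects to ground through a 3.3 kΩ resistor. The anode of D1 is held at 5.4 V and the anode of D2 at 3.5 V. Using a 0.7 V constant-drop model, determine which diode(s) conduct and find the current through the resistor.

Only D1 conducts; I_R ≈ 1.4 mA

Assume both conduct. Then node N would need to be at both 5.4−0.7 = 4.7 V and 3.5−0.7 = 2.8 V, which is impossible.
Assume only D1 conducts: V_N = 5.4 − 0.7 = 4.7 V, so I_R = 4.7/3.3 = 1.42 mA.
Check D2: its anode-to-cathode voltage is 3.5 − 4.7 = -1.2 V < 0.7 V, so it is off. The assumption is consistent.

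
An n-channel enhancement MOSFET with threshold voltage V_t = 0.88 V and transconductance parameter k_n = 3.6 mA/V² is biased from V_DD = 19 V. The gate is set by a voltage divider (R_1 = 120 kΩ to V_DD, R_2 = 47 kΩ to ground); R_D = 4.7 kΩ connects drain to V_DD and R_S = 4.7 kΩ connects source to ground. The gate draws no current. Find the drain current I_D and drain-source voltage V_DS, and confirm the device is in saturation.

I_D ≈ 0.81 mA, V_DS ≈ 11 V

V_G = V_DD·R_2/(R_1+R_2) = 19×47/167 = 5.35 V.
Assume saturation: I_D = (k_n/2)(V_GS − V_t)² with V_GS = V_G − I_D·R_S = 5.35 − 4.7·I_D.
Substituting gives 39.8·I_D² − 76.6·I_D + 35.9 = 0, with roots I_D = 0.808 or 1.12 mA.
The root I_D = 1.12 mA gives V_GS = 0.0918 V ≤ V_t, so take I_D = 0.808 mA.
Then V_GS = 1.55 V and V_DS = V_DD − I_D(R_D+R_S) = 19 − 0.808×9.4 = 11.4 V.
Saturation requires V_DS ≥ V_GS − V_t = 0.67 V; 11.4 ≥ 0.67 ✓.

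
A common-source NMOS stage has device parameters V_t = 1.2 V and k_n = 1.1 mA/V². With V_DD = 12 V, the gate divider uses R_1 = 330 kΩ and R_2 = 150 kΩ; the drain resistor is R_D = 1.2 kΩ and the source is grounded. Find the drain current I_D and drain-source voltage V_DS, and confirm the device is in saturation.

I_D ≈ 3.6 mA, V_DS ≈ 7.7 V

V_G = V_DD·R_2/(R_1+R_2) = 12×150/480 = 3.75 V. With the source grounded, V_GS = V_G = 3.75 V.
Assume saturation: I_D = (k_n/2)(V_GS − V_t)² = (1.1/2)×(3.75 − 1.2)² = 0.55×2.55² = 3.58 mA.
V_DS = V_DD − I_D·R_D = 12 − 3.58×1.2 = 7.71 V.
Saturation requires V_DS ≥ V_GS − V_t = 2.55 V; 7.71 ≥ 2.55 ✓.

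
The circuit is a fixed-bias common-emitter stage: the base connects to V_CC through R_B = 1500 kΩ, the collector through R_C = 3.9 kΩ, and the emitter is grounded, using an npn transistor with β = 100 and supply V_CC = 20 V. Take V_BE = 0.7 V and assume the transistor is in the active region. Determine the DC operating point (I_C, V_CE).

Base loop: V_CC = I_B·R_B + V_BE, so I_B = (20 − 0.7)/1500 kΩ = 0.0129 mA.
In the active region I_C = β·I_B = 100 × 0.0129 = 1.29 mA.
Collector loop: V_CE = V_CC − I_C·R_C = 20 − 1.29×3.9 = 15 V.
Since V_CE = 15 V > V_CE(sat) ≈ 0.2 V, the transistor is in the active region as assumed.

I_C ≈ 1.3 mA, V_CE ≈ 15 V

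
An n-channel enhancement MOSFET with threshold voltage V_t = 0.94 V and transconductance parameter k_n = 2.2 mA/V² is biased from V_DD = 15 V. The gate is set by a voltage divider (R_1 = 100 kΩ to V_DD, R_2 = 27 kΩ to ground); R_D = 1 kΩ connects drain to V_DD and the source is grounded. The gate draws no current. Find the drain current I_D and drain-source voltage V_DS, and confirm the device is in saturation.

I_D ≈ 5.6 mA, V_DS ≈ 9.4 V

V_G = V_DD·R_2/(R_1+R_2) = 15×27/127 = 3.19 V. With the source grounded, V_GS = V_G = 3.19 V.
Assume saturation: I_D = (k_n/2)(V_GS − V_t)² = (2.2/2)×(3.19 − 0.94)² = 1.1×2.25² = 5.56 mA.
V_DS = V_DD − I_D·R_D = 15 − 5.56×1 = 9.44 V.
Saturation requires V_DS ≥ V_GS − V_t = 2.25 V; 9.44 ≥ 2.25 ✓.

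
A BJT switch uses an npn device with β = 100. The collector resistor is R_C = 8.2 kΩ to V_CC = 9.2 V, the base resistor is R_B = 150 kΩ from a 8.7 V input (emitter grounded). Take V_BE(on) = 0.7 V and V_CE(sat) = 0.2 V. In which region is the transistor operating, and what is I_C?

Assume active: I_B = (8.7 − 0.7)/150 = 0.0533 mA, giving I_C = β·I_B = 5.33 mA.
But then V_CE = 9.2 − 5.33×8.2 = -34.5 V < V_CE(sat) = 0.2 V — impossible in the active region.
So the transistor is saturated. With V_CE = 0.2 V, I_C = (V_CC − 0.2)/R_C = 9/8.2 = 1.1 mA.
Check: β·I_B = 5.33 mA > I_C = 1.1 mA, confirming saturation.

saturation; I_C ≈ 1.1 mA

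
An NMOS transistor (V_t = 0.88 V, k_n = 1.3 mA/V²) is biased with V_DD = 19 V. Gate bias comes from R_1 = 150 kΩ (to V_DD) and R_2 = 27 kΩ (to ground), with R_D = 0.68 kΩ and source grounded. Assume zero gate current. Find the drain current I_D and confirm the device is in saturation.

V_G = V_DD·R_2/(R_1+R_2) = 19×27/177 = 2.9 V. With the source grounded, V_GS = V_G = 2.9 V.
Assume saturation: I_D = (k_n/2)(V_GS − V_t)² = (1.3/2)×(2.9 − 0.88)² = 0.65×2.02² = 2.65 mA.
V_DS = V_DD − I_D·R_D = 19 − 2.65×0.68 = 17.2 V.
Saturation requires V_DS ≥ V_GS − V_t = 2.02 V; 17.2 ≥ 2.02 ✓.

I_D ≈ 2.6 mA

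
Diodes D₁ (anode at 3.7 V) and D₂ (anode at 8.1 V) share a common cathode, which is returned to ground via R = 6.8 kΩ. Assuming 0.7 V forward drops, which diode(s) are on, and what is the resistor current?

Only D₂ conducts; I_R ≈ 1.1 mA

Assume both conduct. Then node N would need to be at both 3.7−0.7 = 3 V and 8.1−0.7 = 7.4 V, which is impossible.
Assume only D₂ conducts: V_N = 8.1 − 0.7 = 7.4 V, so I_R = 7.4/6.8 = 1.09 mA.
Check D₁: its anode-to-cathode voltage is 3.7 − 7.4 = -3.7 V < 0.7 V, so it is off. The assumption is consistent.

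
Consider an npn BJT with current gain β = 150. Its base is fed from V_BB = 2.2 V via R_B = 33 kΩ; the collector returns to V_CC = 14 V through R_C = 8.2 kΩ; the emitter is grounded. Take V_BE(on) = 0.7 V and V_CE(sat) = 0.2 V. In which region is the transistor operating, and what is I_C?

Assume active: I_B = (2.2 − 0.7)/33 = 0.0455 mA, giving I_C = β·I_B = 6.82 mA.
But then V_CE = 14 − 6.82×8.2 = -41.9 V < V_CE(sat) = 0.2 V — impossible in the active region.
So the transistor is saturated. With V_CE = 0.2 V, I_C = (V_CC − 0.2)/R_C = 13.8/8.2 = 1.68 mA.
Check: β·I_B = 6.82 mA > I_C = 1.68 mA, confirming saturation.

saturation; I_C ≈ 1.7 mA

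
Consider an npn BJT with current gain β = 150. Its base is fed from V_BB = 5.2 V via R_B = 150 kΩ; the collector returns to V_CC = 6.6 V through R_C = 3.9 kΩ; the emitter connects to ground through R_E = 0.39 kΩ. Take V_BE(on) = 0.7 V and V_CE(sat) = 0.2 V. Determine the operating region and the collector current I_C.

Assume active: I_B = (5.2 − 0.7)/(150 + 151×0.39) = 0.0215 mA, I_C = β·I_B = 3.23 mA.
Then V_CE = 6.6 − 3.23×3.9 − 3.25×0.39 = -7.27 V < 0.2 V — the active assumption fails.
Re-solve with V_CE = 0.2 V. KCL at the emitter: V_E/R_E = (V_BB−0.7−V_E)/R_B + (V_CC−0.2−V_E)/R_C, giving V_E = 0.591 V.
I_C = (V_CC − 0.2 − V_E)/R_C = (6.4 − 0.591)/3.9 = 1.49 mA.
Check: I_B = (4.5 − 0.591)/150 = 0.0261 mA, and β·I_B = 3.91 mA > I_C, confirming saturation.

saturation; I_C ≈ 1.5 mA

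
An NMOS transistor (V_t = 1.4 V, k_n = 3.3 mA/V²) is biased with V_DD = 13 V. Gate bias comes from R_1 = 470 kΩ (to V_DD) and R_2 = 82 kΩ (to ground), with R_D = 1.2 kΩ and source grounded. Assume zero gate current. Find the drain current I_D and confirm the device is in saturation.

I_D ≈ 0.47 mA

V_G = V_DD·R_2/(R_1+R_2) = 13×82/552 = 1.93 V. With the source grounded, V_GS = V_G = 1.93 V.
Assume saturation: I_D = (k_n/2)(V_GS − V_t)² = (3.3/2)×(1.93 − 1.4)² = 1.65×0.531² = 0.466 mA.
V_DS = V_DD − I_D·R_D = 13 − 0.466×1.2 = 12.4 V.
Saturation requires V_DS ≥ V_GS − V_t = 0.531 V; 12.4 ≥ 0.531 ✓.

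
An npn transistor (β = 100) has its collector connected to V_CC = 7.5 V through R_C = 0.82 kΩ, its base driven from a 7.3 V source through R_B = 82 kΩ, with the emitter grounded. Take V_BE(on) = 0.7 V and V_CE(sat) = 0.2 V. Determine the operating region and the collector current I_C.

active; I_C ≈ 8 mA

Assume active. Base-emitter loop: I_B = (V_BB − V_BE)/R_B = (7.3 − 0.7)/82 = 0.0805 mA.
I_C = β·I_B = 100×0.0805 = 8.05 mA.
V_CE = V_CC − I_C·R_C = 7.5 − 8.05×0.82 = 0.9 V > V_CE(sat), so the active-region assumption holds.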